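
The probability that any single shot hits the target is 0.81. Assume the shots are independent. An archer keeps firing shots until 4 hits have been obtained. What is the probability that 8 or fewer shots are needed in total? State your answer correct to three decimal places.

Finishing within 8 shots ⇔ at least 4 successes in the first 8. With X ~ Binomial(8, 0.81), P(Y ≤ 8) = 1 − P(X ≤ 3).
  k=0: C(8,0)·0.81^0·0.19^8 = 0.00000
  k=1: C(8,1)·0.81^1·0.19^7 = 0.00006
  k=2: C(8,2)·0.81^2·0.19^6 = 0.00086
  k=3: C(8,3)·0.81^3·0.19^5 = 0.00737
1 − 0.00829 = 0.99171

0.992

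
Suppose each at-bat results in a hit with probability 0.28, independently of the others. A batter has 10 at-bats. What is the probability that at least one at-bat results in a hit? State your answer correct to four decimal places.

0.9626

P(at least one) = 1 − P(none) = 1 − (1 − 0.28)^10
= 1 − 0.037439 = 0.962561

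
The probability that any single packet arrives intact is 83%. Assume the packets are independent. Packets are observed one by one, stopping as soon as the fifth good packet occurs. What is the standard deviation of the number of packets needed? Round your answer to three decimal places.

1.111

Y = total packets until the fifth success; negative binomial with r=5, p=0.83.
SD(Y) = √[r(1−p)/p²] = √(1.23385) = 1.11079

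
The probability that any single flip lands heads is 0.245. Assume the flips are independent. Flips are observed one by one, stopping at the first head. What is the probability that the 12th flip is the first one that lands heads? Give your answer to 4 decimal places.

Geometric (trials to first success), p = 0.245.
P(Y = 12) = (1−p)^11 · p = 0.045438 · 0.245 = 0.011132

0.0111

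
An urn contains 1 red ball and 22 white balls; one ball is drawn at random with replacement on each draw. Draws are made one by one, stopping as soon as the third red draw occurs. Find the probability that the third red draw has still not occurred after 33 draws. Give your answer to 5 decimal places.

0.82820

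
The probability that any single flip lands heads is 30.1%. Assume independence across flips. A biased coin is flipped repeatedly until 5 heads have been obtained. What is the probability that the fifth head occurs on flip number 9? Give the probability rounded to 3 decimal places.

0.041

Y = trial on which the fifth success occurs; negative binomial, r=5, p=0.301.
P(Y=9) = C(8,4) · p^5 · (1−p)^4
= 70 · 0.0024708 · 0.23873 = 0.04129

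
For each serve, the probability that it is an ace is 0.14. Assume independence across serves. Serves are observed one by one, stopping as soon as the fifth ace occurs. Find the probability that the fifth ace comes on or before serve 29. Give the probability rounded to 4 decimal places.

Finishing within 29 serves ⇔ at least 5 successes in the first 29. With X ~ Binomial(29, 0.14), P(Y ≤ 29) = 1 − P(X ≤ 4).
  k=0: C(29,0)·0.14^0·0.86^29 = 0.012602
  k=1: C(29,1)·0.14^1·0.86^28 = 0.059495
  k=2: C(29,2)·0.14^2·0.86^27 = 0.135594
  k=3: C(29,3)·0.14^3·0.86^26 = 0.198661
  k=4: C(29,4)·0.14^4·0.86^25 = 0.210211
1 − 0.616564 = 0.383436

0.3834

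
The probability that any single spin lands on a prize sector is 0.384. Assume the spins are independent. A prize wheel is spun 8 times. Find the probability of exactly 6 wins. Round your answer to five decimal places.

X ~ Binomial(n=8, p=0.384).
P(X=6) = C(8,6) · p^6 · (1−p)^2
= 28 · 0.0032062 · 0.37946 = 0.0340649

0.03406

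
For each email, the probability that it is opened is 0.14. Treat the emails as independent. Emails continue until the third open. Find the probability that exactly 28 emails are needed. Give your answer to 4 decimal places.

Y = trial on which the third success occurs; negative binomial, r=3, p=0.14.
P(Y=28) = C(27,2) · p^3 · (1−p)^25
= 351 · 0.002744 · 0.023039 = 0.022190

0.0222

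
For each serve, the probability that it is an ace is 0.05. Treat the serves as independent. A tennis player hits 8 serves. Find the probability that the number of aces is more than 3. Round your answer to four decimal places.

X ~ Binomial(8, 0.05); P(X ≥ 4) = Σ C(8,k) p^k (1−p)^(8−k) over k:
  k=4: C(8,4)·0.05^4·0.95^4 = 0.000356
  k=5: C(8,5)·0.05^5·0.95^3 = 0.000015
  k=6: C(8,6)·0.05^6·0.95^2 = 0.000000
  k=7: C(8,7)·0.05^7·0.95^1 = 0.000000
  k=8: C(8,8)·0.05^8·0.95^0 = 0.000000
Total = 0.000372

0.0004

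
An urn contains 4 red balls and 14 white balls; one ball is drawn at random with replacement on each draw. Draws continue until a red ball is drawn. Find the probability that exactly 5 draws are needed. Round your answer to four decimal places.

Geometric (trials to first success), p = 0.222222.
P(Y = 5) = (1−p)^4 · p = 0.36595 · 0.222222 = 0.081322

0.0813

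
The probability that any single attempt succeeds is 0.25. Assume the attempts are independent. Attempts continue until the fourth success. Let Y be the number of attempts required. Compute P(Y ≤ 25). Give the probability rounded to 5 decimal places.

Finishing within 25 attempts ⇔ at least 4 successes in the first 25. With X ~ Binomial(25, 0.25), P(Y ≤ 25) = 1 − P(X ≤ 3).
  k=0: C(25,0)·0.25^0·0.75^25 = 0.0007525
  k=1: C(25,1)·0.25^1·0.75^24 = 0.0062712
  k=2: C(25,2)·0.25^2·0.75^23 = 0.0250848
  k=3: C(25,3)·0.25^3·0.75^22 = 0.0641056
1 − 0.0962141 = 0.9037859

0.90379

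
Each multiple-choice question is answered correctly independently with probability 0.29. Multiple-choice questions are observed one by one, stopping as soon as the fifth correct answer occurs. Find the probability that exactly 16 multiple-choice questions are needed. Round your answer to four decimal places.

Y = trial on which the fifth success occurs; negative binomial, r=5, p=0.29.
P(Y=16) = C(15,4) · p^5 · (1−p)^11
= 1365 · 0.0020511 · 0.023112 = 0.064709

0.0647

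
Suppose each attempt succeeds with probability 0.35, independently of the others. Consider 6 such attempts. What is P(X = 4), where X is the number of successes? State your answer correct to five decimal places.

0.09510

X ~ Binomial(n=6, p=0.35).
P(X=4) = C(6,4) · p^4 · (1−p)^2
= 15 · 0.015006 · 0.4225 = 0.0951021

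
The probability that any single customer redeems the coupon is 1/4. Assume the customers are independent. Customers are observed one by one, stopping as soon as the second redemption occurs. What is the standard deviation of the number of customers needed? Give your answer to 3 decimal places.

4.899

Y = total customers until the second success; negative binomial with r=2, p=0.25.
SD(Y) = √[r(1−p)/p²] = √(24.00000) = 4.89898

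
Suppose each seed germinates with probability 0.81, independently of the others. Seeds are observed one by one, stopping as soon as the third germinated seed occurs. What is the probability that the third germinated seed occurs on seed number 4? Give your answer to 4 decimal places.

Y = trial on which the third success occurs; negative binomial, r=3, p=0.81.
P(Y=4) = C(3,2) · p^3 · (1−p)^1
= 3 · 0.53144 · 0.19 = 0.302921

0.3029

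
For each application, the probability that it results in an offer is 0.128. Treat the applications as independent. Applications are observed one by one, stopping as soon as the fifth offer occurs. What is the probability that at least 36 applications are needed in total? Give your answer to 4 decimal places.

Needing more than 35 applications ⇔ fewer than 5 successes in the first 35. With X ~ Binomial(35, 0.128), P(Y > 35) = P(X ≤ 4).
  k=0: C(35,0)·0.128^0·0.872^35 = 0.008281
  k=1: C(35,1)·0.128^1·0.872^34 = 0.042544
  k=2: C(35,2)·0.128^2·0.872^33 = 0.106165
  k=3: C(35,3)·0.128^3·0.872^32 = 0.171422
  k=4: C(35,4)·0.128^4·0.872^31 = 0.201303
P(X ≤ 4) = 0.529715

0.5297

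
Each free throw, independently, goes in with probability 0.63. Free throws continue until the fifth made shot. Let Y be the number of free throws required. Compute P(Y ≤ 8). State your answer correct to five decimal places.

Finishing within 8 free throws ⇔ at least 5 successes in the first 8. With X ~ Binomial(8, 0.63), P(Y ≤ 8) = 1 − P(X ≤ 4).
  k=0: C(8,0)·0.63^0·0.37^8 = 0.0003512
  k=1: C(8,1)·0.63^1·0.37^7 = 0.0047846
  k=2: C(8,2)·0.63^2·0.37^6 = 0.0285134
  k=3: C(8,3)·0.63^3·0.37^5 = 0.0970998
  k=4: C(8,4)·0.63^4·0.37^4 = 0.2066651
1 − 0.3374141 = 0.6625859

0.66259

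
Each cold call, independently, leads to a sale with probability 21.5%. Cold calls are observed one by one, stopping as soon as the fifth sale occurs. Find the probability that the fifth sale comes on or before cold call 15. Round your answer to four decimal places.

0.2050

Finishing within 15 cold calls ⇔ at least 5 successes in the first 15. With X ~ Binomial(15, 0.215), P(Y ≤ 15) = 1 − P(X ≤ 4).
  k=0: C(15,0)·0.215^0·0.785^15 = 0.026488
  k=1: C(15,1)·0.215^1·0.785^14 = 0.108819
  k=2: C(15,2)·0.215^2·0.785^13 = 0.208628
  k=3: C(15,3)·0.215^3·0.785^12 = 0.247607
  k=4: C(15,4)·0.215^4·0.785^11 = 0.203448
1 − 0.794989 = 0.205011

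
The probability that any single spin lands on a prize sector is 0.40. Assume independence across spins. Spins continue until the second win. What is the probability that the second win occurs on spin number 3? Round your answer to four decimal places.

0.1920

Y = trial on which the second success occurs; negative binomial, r=2, p=0.40.
P(Y=3) = C(2,1) · p^2 · (1−p)^1
= 2 · 0.16 · 0.6 = 0.192000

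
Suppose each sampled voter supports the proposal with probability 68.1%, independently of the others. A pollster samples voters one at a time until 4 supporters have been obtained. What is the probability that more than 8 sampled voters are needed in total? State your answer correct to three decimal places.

0.074

Needing more than 8 sampled voters ⇔ fewer than 4 successes in the first 8. With X ~ Binomial(8, 0.681), P(Y > 8) = P(X ≤ 3).
  k=0: C(8,0)·0.681^0·0.319^8 = 0.00011
  k=1: C(8,1)·0.681^1·0.319^7 = 0.00183
  k=2: C(8,2)·0.681^2·0.319^6 = 0.01368
  k=3: C(8,3)·0.681^3·0.319^5 = 0.05842
P(X ≤ 3) = 0.07404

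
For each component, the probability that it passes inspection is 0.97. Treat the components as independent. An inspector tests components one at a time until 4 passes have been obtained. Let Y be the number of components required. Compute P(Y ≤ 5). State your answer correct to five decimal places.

Finishing within 5 components ⇔ at least 4 successes in the first 5. With X ~ Binomial(5, 0.97), P(Y ≤ 5) = 1 − P(X ≤ 3).
  k=0: C(5,0)·0.97^0·0.03^5 = 0.0000000
  k=1: C(5,1)·0.97^1·0.03^4 = 0.0000039
  k=2: C(5,2)·0.97^2·0.03^3 = 0.0002540
  k=3: C(5,3)·0.97^3·0.03^2 = 0.0082141
1 − 0.0084721 = 0.9915279

0.99153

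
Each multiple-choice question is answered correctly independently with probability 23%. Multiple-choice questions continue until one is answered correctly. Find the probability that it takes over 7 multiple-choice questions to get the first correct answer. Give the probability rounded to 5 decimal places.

0.16049

Y = number of multiple-choice questions to the first success; geometric, p = 0.23.
P(Y > 7) = P(first 7 all fail) = (1−p)^7 = 0.1604852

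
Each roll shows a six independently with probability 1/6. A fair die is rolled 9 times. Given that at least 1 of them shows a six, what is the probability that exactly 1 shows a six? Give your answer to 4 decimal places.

X ~ Binomial(9, 0.166667). Want P(X=1 | X≥1) = P(X=1) / P(X≥1).
P(X=1) = C(9,1)·0.166667^1·0.833333^8 = 0.348852
P(X≥1) = 1 − 0.193807 = 0.806193
Ratio = 0.348852 / 0.806193 = 0.432715

0.4327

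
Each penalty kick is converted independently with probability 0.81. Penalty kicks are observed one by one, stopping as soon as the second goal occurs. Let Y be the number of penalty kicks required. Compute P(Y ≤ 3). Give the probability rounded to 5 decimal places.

0.90542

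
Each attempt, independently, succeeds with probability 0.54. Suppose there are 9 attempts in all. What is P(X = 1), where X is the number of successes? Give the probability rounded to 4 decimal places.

0.0097

X ~ Binomial(n=9, p=0.54).
P(X=1) = C(9,1) · p^1 · (1−p)^8
= 9 · 0.54 · 0.0020048 = 0.009743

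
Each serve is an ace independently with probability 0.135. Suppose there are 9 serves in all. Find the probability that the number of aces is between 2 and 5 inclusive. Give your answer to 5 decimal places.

0.34773

X ~ Binomial(9, 0.135); P(2 ≤ X ≤ 5) = Σ C(9,k) p^k (1−p)^(9−k) over k:
  k=2: C(9,2)·0.135^2·0.865^7 = 0.2377293
  k=3: C(9,3)·0.135^3·0.865^6 = 0.0865720
  k=4: C(9,4)·0.135^4·0.865^5 = 0.0202668
  k=5: C(9,5)·0.135^5·0.865^4 = 0.0031630
Total = 0.3477312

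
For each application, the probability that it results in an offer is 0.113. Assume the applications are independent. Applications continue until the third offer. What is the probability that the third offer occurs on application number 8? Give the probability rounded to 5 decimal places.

0.01664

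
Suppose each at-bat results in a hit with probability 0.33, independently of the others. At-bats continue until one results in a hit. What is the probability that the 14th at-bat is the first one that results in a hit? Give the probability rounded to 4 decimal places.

0.0018

Geometric (trials to first success), p = 0.33.
P(Y = 14) = (1−p)^13 · p = 0.0054824 · 0.33 = 0.001809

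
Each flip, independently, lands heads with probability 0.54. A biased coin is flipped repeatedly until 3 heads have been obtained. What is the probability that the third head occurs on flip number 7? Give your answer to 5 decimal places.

Y = trial on which the third success occurs; negative binomial, r=3, p=0.54.
P(Y=7) = C(6,2) · p^3 · (1−p)^4
= 15 · 0.15746 · 0.044775 = 0.1057557

0.10576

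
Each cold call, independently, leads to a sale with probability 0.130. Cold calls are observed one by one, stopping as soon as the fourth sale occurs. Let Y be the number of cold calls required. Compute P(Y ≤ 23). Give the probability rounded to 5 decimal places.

0.35000

Finishing within 23 cold calls ⇔ at least 4 successes in the first 23. With X ~ Binomial(23, 0.13), P(Y ≤ 23) = 1 − P(X ≤ 3).
  k=0: C(23,0)·0.13^0·0.87^23 = 0.0406390
  k=1: C(23,1)·0.13^1·0.87^22 = 0.1396673
  k=2: C(23,2)·0.13^2·0.87^21 = 0.2295681
  k=3: C(23,3)·0.13^3·0.87^20 = 0.2401230
1 − 0.6499973 = 0.3500027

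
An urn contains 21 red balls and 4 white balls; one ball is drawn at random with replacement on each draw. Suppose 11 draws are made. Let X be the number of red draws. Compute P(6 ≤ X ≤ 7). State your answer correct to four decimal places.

X ~ Binomial(11, 0.84); P(6 ≤ X ≤ 7) = Σ C(11,k) p^k (1−p)^(11−k) over k:
  k=6: C(11,6)·0.84^6·0.16^5 = 0.017018
  k=7: C(11,7)·0.84^7·0.16^4 = 0.063819
Total = 0.080837

0.0808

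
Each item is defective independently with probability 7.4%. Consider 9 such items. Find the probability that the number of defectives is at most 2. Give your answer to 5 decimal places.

0.97575

X ~ Binomial(9, 0.074); P(X ≤ 2) = Σ C(9,k) p^k (1−p)^(9−k) over k:
  k=0: C(9,0)·0.074^0·0.926^9 = 0.5006093
  k=1: C(9,1)·0.074^1·0.926^8 = 0.3600494
  k=2: C(9,2)·0.074^2·0.926^7 = 0.1150914
Total = 0.9757501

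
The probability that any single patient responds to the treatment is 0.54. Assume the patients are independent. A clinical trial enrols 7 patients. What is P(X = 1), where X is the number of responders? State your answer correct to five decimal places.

X ~ Binomial(n=7, p=0.54).
P(X=1) = C(7,1) · p^1 · (1−p)^6
= 7 · 0.54 · 0.0094743 = 0.0358128

0.03581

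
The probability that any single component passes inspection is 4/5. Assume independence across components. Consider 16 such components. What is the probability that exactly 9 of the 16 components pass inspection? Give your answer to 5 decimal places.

0.01965

X ~ Binomial(n=16, p=0.80).
P(X=9) = C(16,9) · p^9 · (1−p)^7
= 11440 · 0.13422 · 1.28e-05 = 0.0196538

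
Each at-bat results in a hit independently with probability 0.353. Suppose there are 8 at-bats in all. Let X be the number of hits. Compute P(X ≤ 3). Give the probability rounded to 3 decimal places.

0.700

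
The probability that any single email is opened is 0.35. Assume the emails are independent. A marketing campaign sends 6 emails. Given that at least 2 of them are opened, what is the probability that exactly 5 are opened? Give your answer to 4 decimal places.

0.0301

X ~ Binomial(6, 0.35). Want P(X=5 | X≥2) = P(X=5) / P(X≥2).
P(X=5) = C(6,5)·0.35^5·0.65^1 = 0.020484
P(X≥2) = 1 − 0.075419 − 0.243661 = 0.680920
Ratio = 0.020484 / 0.680920 = 0.030082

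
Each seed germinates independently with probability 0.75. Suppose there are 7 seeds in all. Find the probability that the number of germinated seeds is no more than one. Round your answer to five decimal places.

X ~ Binomial(7, 0.75); P(X ≤ 1) = Σ C(7,k) p^k (1−p)^(7−k) over k:
  k=0: C(7,0)·0.75^0·0.25^7 = 0.0000610
  k=1: C(7,1)·0.75^1·0.25^6 = 0.0012817
Total = 0.0013428

0.00134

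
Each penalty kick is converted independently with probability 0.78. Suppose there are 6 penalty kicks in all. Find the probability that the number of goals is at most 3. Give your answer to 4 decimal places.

0.1250

X ~ Binomial(6, 0.78); P(X ≤ 3) = Σ C(6,k) p^k (1−p)^(6−k) over k:
  k=0: C(6,0)·0.78^0·0.22^6 = 0.000113
  k=1: C(6,1)·0.78^1·0.22^5 = 0.002412
  k=2: C(6,2)·0.78^2·0.22^4 = 0.021378
  k=3: C(6,3)·0.78^3·0.22^3 = 0.101061
Total = 0.124964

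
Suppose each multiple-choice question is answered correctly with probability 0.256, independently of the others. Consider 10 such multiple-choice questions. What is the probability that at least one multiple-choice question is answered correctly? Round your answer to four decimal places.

P(at least one) = 1 − P(none) = 1 − (1 − 0.256)^10
= 1 − 0.051967 = 0.948033

0.9480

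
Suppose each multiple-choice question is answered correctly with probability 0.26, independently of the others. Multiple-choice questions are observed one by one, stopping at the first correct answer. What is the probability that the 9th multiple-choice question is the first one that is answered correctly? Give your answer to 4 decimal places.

Geometric (trials to first success), p = 0.26.
P(Y = 9) = (1−p)^8 · p = 0.089919 · 0.26 = 0.023379

0.0234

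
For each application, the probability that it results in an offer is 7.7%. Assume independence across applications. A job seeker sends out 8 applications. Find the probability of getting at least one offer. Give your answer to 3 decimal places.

0.473

P(at least one) = 1 − P(none) = 1 − (1 − 0.077)^8
= 1 − 0.52676 = 0.47324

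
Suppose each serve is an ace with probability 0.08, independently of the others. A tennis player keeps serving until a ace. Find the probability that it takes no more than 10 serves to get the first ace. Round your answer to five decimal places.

0.56561

Y = number of serves to the first success; geometric, p = 0.08.
P(Y ≤ 10) = 1 − (1−p)^10 = 1 − 0.4343885 = 0.5656115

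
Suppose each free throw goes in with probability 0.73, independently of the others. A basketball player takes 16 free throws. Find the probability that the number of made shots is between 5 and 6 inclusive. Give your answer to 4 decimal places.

0.0030

X ~ Binomial(16, 0.73); P(5 ≤ X ≤ 6) = Σ C(16,k) p^k (1−p)^(16−k) over k:
  k=5: C(16,5)·0.73^5·0.27^11 = 0.000503
  k=6: C(16,6)·0.73^6·0.27^10 = 0.002495
Total = 0.002999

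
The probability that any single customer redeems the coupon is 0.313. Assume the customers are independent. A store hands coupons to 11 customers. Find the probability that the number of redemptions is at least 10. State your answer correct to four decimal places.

0.0001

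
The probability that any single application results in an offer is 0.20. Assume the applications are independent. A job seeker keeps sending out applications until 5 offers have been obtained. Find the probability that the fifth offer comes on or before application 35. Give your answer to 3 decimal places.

Finishing within 35 applications ⇔ at least 5 successes in the first 35. With X ~ Binomial(35, 0.20), P(Y ≤ 35) = 1 − P(X ≤ 4).
  k=0: C(35,0)·0.20^0·0.80^35 = 0.00041
  k=1: C(35,1)·0.20^1·0.80^34 = 0.00355
  k=2: C(35,2)·0.20^2·0.80^33 = 0.01509
  k=3: C(35,3)·0.20^3·0.80^32 = 0.04148
  k=4: C(35,4)·0.20^4·0.80^31 = 0.08297
1 − 0.14349 = 0.85651

0.857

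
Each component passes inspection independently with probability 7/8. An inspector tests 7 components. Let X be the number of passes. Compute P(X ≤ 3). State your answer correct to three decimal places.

0.006

X ~ Binomial(7, 0.875); P(X ≤ 3) = Σ C(7,k) p^k (1−p)^(7−k) over k:
  k=0: C(7,0)·0.875^0·0.125^7 = 0.00000
  k=1: C(7,1)·0.875^1·0.125^6 = 0.00002
  k=2: C(7,2)·0.875^2·0.125^5 = 0.00049
  k=3: C(7,3)·0.875^3·0.125^4 = 0.00572
Total = 0.00624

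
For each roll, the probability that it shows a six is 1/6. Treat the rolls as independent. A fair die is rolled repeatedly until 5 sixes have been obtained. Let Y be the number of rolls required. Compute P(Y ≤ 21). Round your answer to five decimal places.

Finishing within 21 rolls ⇔ at least 5 successes in the first 21. With X ~ Binomial(21, 0.166667), P(Y ≤ 21) = 1 − P(X ≤ 4).
  k=0: C(21,0)·0.166667^0·0.833333^21 = 0.0217367
  k=1: C(21,1)·0.166667^1·0.833333^20 = 0.0912942
  k=2: C(21,2)·0.166667^2·0.833333^19 = 0.1825884
  k=3: C(21,3)·0.166667^3·0.833333^18 = 0.2312786
  k=4: C(21,4)·0.166667^4·0.833333^17 = 0.2081507
1 − 0.7350486 = 0.2649514

0.26495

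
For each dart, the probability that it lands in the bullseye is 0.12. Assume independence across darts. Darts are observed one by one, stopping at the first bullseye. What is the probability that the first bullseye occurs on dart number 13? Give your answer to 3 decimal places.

Geometric (trials to first success), p = 0.12.
P(Y = 13) = (1−p)^12 · p = 0.21567 · 0.12 = 0.02588

0.026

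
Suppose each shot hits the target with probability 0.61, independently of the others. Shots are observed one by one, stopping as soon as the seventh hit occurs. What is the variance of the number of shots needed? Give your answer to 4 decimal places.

Y = total shots until the seventh success; negative binomial with r=7, p=0.61.
Var(Y) = r(1−p)/p² = 7·0.39 / 0.61² = 7.336737

7.3367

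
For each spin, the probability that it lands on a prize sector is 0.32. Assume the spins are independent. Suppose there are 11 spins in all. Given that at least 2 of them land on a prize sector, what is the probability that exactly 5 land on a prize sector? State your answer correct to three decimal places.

0.168

X ~ Binomial(11, 0.32). Want P(X=5 | X≥2) = P(X=5) / P(X≥2).
P(X=5) = C(11,5)·0.32^5·0.68^6 = 0.15327
P(X≥2) = 1 − 0.01437 − 0.07441 = 0.91122
Ratio = 0.15327 / 0.91122 = 0.16820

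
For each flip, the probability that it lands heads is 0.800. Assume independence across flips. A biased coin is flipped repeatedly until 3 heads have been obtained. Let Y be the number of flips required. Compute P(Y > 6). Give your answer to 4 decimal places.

0.0170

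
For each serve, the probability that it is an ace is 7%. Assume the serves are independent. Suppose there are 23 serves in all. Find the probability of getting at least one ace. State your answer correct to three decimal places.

P(at least one) = 1 − P(none) = 1 − (1 − 0.07)^23
= 1 − 0.18841 = 0.81159

0.812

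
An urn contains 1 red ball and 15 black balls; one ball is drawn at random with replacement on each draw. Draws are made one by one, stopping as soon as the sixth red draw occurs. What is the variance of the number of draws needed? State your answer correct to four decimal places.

Y = total draws until the sixth success; negative binomial with r=6, p=0.0625.
Var(Y) = r(1−p)/p² = 6·0.9375 / 0.0625² = 1440.000000

1440.0000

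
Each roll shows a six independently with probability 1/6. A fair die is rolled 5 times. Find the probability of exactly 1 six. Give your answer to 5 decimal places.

0.40188

X ~ Binomial(n=5, p=0.166667).
P(X=1) = C(5,1) · p^1 · (1−p)^4
= 5 · 0.16667 · 0.48225 = 0.4018776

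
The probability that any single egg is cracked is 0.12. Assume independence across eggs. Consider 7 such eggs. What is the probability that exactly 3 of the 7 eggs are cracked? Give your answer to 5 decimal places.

0.03627

X ~ Binomial(n=7, p=0.12).
P(X=3) = C(7,3) · p^3 · (1−p)^4
= 35 · 0.001728 · 0.5997 = 0.0362696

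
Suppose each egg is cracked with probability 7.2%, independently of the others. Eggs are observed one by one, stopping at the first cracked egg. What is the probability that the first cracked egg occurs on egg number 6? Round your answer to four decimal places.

Geometric (trials to first success), p = 0.072.
P(Y = 6) = (1−p)^5 · p = 0.68824 · 0.072 = 0.049553

0.0496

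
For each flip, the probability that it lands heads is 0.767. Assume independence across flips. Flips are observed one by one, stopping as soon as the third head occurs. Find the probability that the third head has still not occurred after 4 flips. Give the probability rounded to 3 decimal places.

Needing more than 4 flips ⇔ fewer than 3 successes in the first 4. With X ~ Binomial(4, 0.767), P(Y > 4) = P(X ≤ 2).
  k=0: C(4,0)·0.767^0·0.233^4 = 0.00295
  k=1: C(4,1)·0.767^1·0.233^3 = 0.03881
  k=2: C(4,2)·0.767^2·0.233^2 = 0.19163
P(X ≤ 2) = 0.23338

0.233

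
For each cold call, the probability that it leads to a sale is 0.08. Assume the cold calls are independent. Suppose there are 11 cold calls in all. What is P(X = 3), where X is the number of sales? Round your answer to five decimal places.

0.04336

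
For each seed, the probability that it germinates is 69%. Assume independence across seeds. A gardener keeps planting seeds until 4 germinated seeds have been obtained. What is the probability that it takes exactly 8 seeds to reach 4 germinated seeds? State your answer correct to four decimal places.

Y = trial on which the fourth success occurs; negative binomial, r=4, p=0.69.
P(Y=8) = C(7,3) · p^4 · (1−p)^4
= 35 · 0.22667 · 0.0092352 = 0.073267

0.0733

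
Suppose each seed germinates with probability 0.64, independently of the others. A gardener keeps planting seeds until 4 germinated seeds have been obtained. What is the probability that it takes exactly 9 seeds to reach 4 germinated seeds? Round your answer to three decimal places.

Y = trial on which the fourth success occurs; negative binomial, r=4, p=0.64.
P(Y=9) = C(8,3) · p^4 · (1−p)^5
= 56 · 0.16777 · 0.0060466 = 0.05681

0.057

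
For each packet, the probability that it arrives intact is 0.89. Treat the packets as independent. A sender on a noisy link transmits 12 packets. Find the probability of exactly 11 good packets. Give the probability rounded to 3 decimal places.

0.366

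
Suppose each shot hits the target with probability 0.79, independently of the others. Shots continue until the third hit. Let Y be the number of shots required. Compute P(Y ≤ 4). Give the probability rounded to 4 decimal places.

Finishing within 4 shots ⇔ at least 3 successes in the first 4. With X ~ Binomial(4, 0.79), P(Y ≤ 4) = 1 − P(X ≤ 2).
  k=0: C(4,0)·0.79^0·0.21^4 = 0.001945
  k=1: C(4,1)·0.79^1·0.21^3 = 0.029265
  k=2: C(4,2)·0.79^2·0.21^2 = 0.165137
1 − 0.196346 = 0.803654

0.8037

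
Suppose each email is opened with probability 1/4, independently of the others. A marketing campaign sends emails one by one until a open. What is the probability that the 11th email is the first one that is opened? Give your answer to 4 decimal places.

Geometric (trials to first success), p = 0.25.
P(Y = 11) = (1−p)^10 · p = 0.056314 · 0.25 = 0.014078

0.0141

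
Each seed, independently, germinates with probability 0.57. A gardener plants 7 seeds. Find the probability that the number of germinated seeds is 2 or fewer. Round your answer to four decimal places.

0.1282

X ~ Binomial(7, 0.57); P(X ≤ 2) = Σ C(7,k) p^k (1−p)^(7−k) over k:
  k=0: C(7,0)·0.57^0·0.43^7 = 0.002718
  k=1: C(7,1)·0.57^1·0.43^6 = 0.025222
  k=2: C(7,2)·0.57^2·0.43^5 = 0.100302
Total = 0.128243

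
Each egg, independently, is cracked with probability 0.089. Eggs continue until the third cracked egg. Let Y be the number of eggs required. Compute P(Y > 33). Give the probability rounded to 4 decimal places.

0.4274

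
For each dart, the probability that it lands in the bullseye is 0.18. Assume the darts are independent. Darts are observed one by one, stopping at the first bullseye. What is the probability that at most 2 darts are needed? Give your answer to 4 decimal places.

0.3276

Y = number of darts to the first success; geometric, p = 0.18.
P(Y ≤ 2) = 1 − (1−p)^2 = 1 − 0.672400 = 0.327600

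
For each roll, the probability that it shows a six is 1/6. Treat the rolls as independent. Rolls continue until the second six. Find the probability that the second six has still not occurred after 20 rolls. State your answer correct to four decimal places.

Needing more than 20 rolls ⇔ fewer than 2 successes in the first 20. With X ~ Binomial(20, 0.166667), P(Y > 20) = P(X ≤ 1).
  k=0: C(20,0)·0.166667^0·0.833333^20 = 0.026084
  k=1: C(20,1)·0.166667^1·0.833333^19 = 0.104336
P(X ≤ 1) = 0.130420

0.1304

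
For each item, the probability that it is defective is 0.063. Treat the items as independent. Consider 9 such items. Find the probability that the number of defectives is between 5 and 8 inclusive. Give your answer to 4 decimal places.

X ~ Binomial(9, 0.063); P(5 ≤ X ≤ 8) = Σ C(9,k) p^k (1−p)^(9−k) over k:
  k=5: C(9,5)·0.063^5·0.937^4 = 0.000096
  k=6: C(9,6)·0.063^6·0.937^3 = 0.000004
  k=7: C(9,7)·0.063^7·0.937^2 = 0.000000
  k=8: C(9,8)·0.063^8·0.937^1 = 0.000000
Total = 0.000101

0.0001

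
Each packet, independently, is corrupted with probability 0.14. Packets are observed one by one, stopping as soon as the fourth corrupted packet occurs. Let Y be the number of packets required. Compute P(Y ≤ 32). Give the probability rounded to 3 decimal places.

Finishing within 32 packets ⇔ at least 4 successes in the first 32. With X ~ Binomial(32, 0.14), P(Y ≤ 32) = 1 − P(X ≤ 3).
  k=0: C(32,0)·0.14^0·0.86^32 = 0.00802
  k=1: C(32,1)·0.14^1·0.86^31 = 0.04176
  k=2: C(32,2)·0.14^2·0.86^30 = 0.10536
  k=3: C(32,3)·0.14^3·0.86^29 = 0.17152
1 − 0.32666 = 0.67334

0.673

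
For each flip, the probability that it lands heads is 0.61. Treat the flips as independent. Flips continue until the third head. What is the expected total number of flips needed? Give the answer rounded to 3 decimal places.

4.918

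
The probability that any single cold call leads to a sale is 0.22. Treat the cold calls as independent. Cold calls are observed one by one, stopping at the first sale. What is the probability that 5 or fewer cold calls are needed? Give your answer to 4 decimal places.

0.7113

Y = number of cold calls to the first success; geometric, p = 0.22.
P(Y ≤ 5) = 1 − (1−p)^5 = 1 − 0.288717 = 0.711283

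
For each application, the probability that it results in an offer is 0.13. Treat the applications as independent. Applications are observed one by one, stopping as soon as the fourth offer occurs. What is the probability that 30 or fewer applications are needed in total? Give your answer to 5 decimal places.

0.55936

Finishing within 30 applications ⇔ at least 4 successes in the first 30. With X ~ Binomial(30, 0.13), P(Y ≤ 30) = 1 − P(X ≤ 3).
  k=0: C(30,0)·0.13^0·0.87^30 = 0.0153313
  k=1: C(30,1)·0.13^1·0.87^29 = 0.0687263
  k=2: C(30,2)·0.13^2·0.87^28 = 0.1489070
  k=3: C(30,3)·0.13^3·0.87^27 = 0.2076710
1 − 0.4406355 = 0.5593645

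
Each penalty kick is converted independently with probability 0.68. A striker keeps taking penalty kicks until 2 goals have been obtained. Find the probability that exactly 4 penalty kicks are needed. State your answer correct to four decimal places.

0.1420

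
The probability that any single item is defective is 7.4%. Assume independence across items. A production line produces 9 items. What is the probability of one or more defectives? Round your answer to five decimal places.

P(at least one) = 1 − P(none) = 1 − (1 − 0.074)^9
= 1 − 0.5006093 = 0.4993907

0.49939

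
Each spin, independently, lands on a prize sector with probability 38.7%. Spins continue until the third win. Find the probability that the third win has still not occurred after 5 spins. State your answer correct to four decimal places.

Needing more than 5 spins ⇔ fewer than 3 successes in the first 5. With X ~ Binomial(5, 0.387), P(Y > 5) = P(X ≤ 2).
  k=0: C(5,0)·0.387^0·0.613^5 = 0.086557
  k=1: C(5,1)·0.387^1·0.613^4 = 0.273227
  k=2: C(5,2)·0.387^2·0.613^3 = 0.344987
P(X ≤ 2) = 0.704771

0.7048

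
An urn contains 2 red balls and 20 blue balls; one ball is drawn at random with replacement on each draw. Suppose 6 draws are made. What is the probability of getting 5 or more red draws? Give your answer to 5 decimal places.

0.00003

X ~ Binomial(6, 0.090909); P(X ≥ 5) = Σ C(6,k) p^k (1−p)^(6−k) over k:
  k=5: C(6,5)·0.090909^5·0.909091^1 = 0.0000339
  k=6: C(6,6)·0.090909^6·0.909091^0 = 0.0000006
Total = 0.0000344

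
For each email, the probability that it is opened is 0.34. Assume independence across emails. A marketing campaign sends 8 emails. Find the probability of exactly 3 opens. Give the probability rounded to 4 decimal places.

X ~ Binomial(n=8, p=0.34).
P(X=3) = C(8,3) · p^3 · (1−p)^5
= 56 · 0.039304 · 0.12523 = 0.275641

0.2756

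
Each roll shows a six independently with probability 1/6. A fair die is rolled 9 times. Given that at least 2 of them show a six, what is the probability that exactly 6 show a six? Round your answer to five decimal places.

0.00228

X ~ Binomial(9, 0.166667). Want P(X=6 | X≥2) = P(X=6) / P(X≥2).
P(X=6) = C(9,6)·0.166667^6·0.833333^3 = 0.0010419
P(X≥2) = 1 − 0.1938067 − 0.3488521 = 0.4573412
Ratio = 0.0010419 / 0.4573412 = 0.0022782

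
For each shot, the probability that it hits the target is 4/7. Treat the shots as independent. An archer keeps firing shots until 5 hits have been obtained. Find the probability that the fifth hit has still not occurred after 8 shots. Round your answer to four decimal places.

0.4728

Needing more than 8 shots ⇔ fewer than 5 successes in the first 8. With X ~ Binomial(8, 0.571429), P(Y > 8) = P(X ≤ 4).
  k=0: C(8,0)·0.571429^0·0.428571^8 = 0.001138
  k=1: C(8,1)·0.571429^1·0.428571^7 = 0.012140
  k=2: C(8,2)·0.571429^2·0.428571^6 = 0.056653
  k=3: C(8,3)·0.571429^3·0.428571^5 = 0.151074
  k=4: C(8,4)·0.571429^4·0.428571^4 = 0.251790
P(X ≤ 4) = 0.472795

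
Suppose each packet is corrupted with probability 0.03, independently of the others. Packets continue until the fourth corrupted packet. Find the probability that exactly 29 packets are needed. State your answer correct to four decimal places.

0.0012

Y = trial on which the fourth success occurs; negative binomial, r=4, p=0.03.
P(Y=29) = C(28,3) · p^4 · (1−p)^25
= 3276 · 8.1e-07 · 0.46697 = 0.001239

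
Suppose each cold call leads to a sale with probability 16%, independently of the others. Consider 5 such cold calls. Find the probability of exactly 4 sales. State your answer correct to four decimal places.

0.0028

X ~ Binomial(n=5, p=0.16).
P(X=4) = C(5,4) · p^4 · (1−p)^1
= 5 · 0.00065536 · 0.84 = 0.002753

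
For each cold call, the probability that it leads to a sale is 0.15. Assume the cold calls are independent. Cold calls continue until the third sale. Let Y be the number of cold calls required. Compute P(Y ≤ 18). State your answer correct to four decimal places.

0.5203

Finishing within 18 cold calls ⇔ at least 3 successes in the first 18. With X ~ Binomial(18, 0.15), P(Y ≤ 18) = 1 − P(X ≤ 2).
  k=0: C(18,0)·0.15^0·0.85^18 = 0.053646
  k=1: C(18,1)·0.15^1·0.85^17 = 0.170406
  k=2: C(18,2)·0.15^2·0.85^16 = 0.255609
1 − 0.479662 = 0.520338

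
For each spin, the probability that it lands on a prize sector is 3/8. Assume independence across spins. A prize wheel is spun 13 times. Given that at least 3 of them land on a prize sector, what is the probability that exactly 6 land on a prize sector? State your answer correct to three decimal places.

0.194

X ~ Binomial(13, 0.375). Want P(X=6 | X≥3) = P(X=6) / P(X≥3).
P(X=6) = C(13,6)·0.375^6·0.625^7 = 0.17777
P(X≥3) = 1 − 0.00222 − 0.01732 − 0.06235 = 0.91811
Ratio = 0.17777 / 0.91811 = 0.19363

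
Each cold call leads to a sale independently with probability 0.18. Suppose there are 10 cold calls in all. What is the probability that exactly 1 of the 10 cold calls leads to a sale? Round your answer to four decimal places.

0.3017

X ~ Binomial(n=10, p=0.18).
P(X=1) = C(10,1) · p^1 · (1−p)^9
= 10 · 0.18 · 0.16762 = 0.301715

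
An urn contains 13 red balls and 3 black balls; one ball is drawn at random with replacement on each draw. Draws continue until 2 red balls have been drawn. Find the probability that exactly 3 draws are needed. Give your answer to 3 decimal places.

0.248

Y = trial on which the second success occurs; negative binomial, r=2, p=0.8125.
P(Y=3) = C(2,1) · p^2 · (1−p)^1
= 2 · 0.66016 · 0.1875 = 0.24756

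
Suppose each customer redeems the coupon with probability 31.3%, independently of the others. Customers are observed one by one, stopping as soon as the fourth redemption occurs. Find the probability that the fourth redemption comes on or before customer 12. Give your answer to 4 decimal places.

0.5471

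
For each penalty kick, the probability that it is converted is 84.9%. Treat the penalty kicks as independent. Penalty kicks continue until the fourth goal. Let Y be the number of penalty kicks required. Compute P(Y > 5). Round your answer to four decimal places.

Needing more than 5 penalty kicks ⇔ fewer than 4 successes in the first 5. With X ~ Binomial(5, 0.849), P(Y > 5) = P(X ≤ 3).
  k=0: C(5,0)·0.849^0·0.151^5 = 0.000079
  k=1: C(5,1)·0.849^1·0.151^4 = 0.002207
  k=2: C(5,2)·0.849^2·0.151^3 = 0.024817
  k=3: C(5,3)·0.849^3·0.151^2 = 0.139533
P(X ≤ 3) = 0.166635

0.1666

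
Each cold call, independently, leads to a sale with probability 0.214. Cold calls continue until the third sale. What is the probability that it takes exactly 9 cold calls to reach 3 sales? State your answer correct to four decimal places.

Y = trial on which the third success occurs; negative binomial, r=3, p=0.214.
P(Y=9) = C(8,2) · p^3 · (1−p)^6
= 28 · 0.0098003 · 0.2358 = 0.064705

0.0647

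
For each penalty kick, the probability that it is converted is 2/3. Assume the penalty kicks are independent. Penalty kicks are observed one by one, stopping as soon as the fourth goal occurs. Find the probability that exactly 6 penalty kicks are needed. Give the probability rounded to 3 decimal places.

0.219

Y = trial on which the fourth success occurs; negative binomial, r=4, p=0.666667.
P(Y=6) = C(5,3) · p^4 · (1−p)^2
= 10 · 0.19753 · 0.11111 = 0.21948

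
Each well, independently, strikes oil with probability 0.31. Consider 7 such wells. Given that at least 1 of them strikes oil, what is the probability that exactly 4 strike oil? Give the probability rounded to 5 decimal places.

0.11473

X ~ Binomial(7, 0.31). Want P(X=4 | X≥1) = P(X=4) / P(X≥1).
P(X=4) = C(7,4)·0.31^4·0.69^3 = 0.1061847
P(X≥1) = 1 − 0.0744635 = 0.9255365
Ratio = 0.1061847 / 0.9255365 = 0.1147278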